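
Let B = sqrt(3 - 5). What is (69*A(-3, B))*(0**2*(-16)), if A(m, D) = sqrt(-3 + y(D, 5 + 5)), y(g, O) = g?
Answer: 0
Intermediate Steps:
B = I*sqrt(2) (B = sqrt(-2) = I*sqrt(2) ≈ 1.4142*I)
A(m, D) = sqrt(-3 + D)
(69*A(-3, B))*(0**2*(-16)) = (69*sqrt(-3 + I*sqrt(2)))*(0**2*(-16)) = (69*sqrt(-3 + I*sqrt(2)))*(0*(-16)) = (69*sqrt(-3 + I*sqrt(2)))*0 = 0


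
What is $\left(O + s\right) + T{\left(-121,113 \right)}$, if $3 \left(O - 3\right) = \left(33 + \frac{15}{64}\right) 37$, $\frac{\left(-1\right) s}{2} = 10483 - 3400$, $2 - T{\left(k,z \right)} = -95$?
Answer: $- \frac{873991}{64} \approx -13656.0$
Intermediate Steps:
$T{\left(k,z \right)} = 97$ ($T{\left(k,z \right)} = 2 - -95 = 2 + 95 = 97$)
$s = -14166$ ($s = - 2 \left(10483 - 3400\right) = \left(-2\right) 7083 = -14166$)
$O = \frac{26425}{64}$ ($O = 3 + \frac{\left(33 + \frac{15}{64}\right) 37}{3} = 3 + \frac{\frac{2127}{64} \cdot 37}{3} = 3 + \frac{1}{3} \cdot \frac{78699}{64} = 3 + \frac{26233}{64} = \frac{26425}{64} \approx 412.89$)
$\left(O + s\right) + T{\left(-121,113 \right)} = \left(\frac{26425}{64} - 14166\right) + 97 = - \frac{880199}{64} + 97 = - \frac{873991}{64}$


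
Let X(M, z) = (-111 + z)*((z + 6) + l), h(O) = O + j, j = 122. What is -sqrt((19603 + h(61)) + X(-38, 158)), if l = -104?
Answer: -sqrt(22606) ≈ -150.35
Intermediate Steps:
h(O) = 122 + O (h(O) = O + 122 = 122 + O)
X(M, z) = (-111 + z)*(-98 + z) (X(M, z) = (-111 + z)*((z + 6) - 104) = (-111 + z)*((6 + z) - 104) = (-111 + z)*(-98 + z))
-sqrt((19603 + h(61)) + X(-38, 158)) = -sqrt((19603 + (122 + 61)) + (10878 + 158**2 - 209*158)) = -sqrt((19603 + 183) + (10878 + 24964 - 33022)) = -sqrt(19786 + 2820) = -sqrt(22606)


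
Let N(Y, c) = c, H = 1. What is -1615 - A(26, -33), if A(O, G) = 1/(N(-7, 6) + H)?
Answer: -11306/7 ≈ -1615.1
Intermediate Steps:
A(O, G) = ⅐ (A(O, G) = 1/(6 + 1) = 1/7 = ⅐)
-1615 - A(26, -33) = -1615 - 1*⅐ = -1615 - ⅐ = -11306/7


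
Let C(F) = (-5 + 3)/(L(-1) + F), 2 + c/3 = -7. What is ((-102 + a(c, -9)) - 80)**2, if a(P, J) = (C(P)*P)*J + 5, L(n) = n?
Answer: 4995225/196 ≈ 25486.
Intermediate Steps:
c = -27 (c = -6 + 3*(-7) = -6 - 21 = -27)
C(F) = -2/(-1 + F) (C(F) = (-5 + 3)/(-1 + F) = -2/(-1 + F))
a(P, J) = 5 - 2*J*P/(-1 + P) (a(P, J) = ((-2/(-1 + P))*P)*J + 5 = (-2*P/(-1 + P))*J + 5 = -2*J*P/(-1 + P) + 5 = 5 - 2*J*P/(-1 + P))
((-102 + a(c, -9)) - 80)**2 = ((-102 + (-5 + 5*(-27) - 2*(-9)*(-27))/(-1 - 27)) - 80)**2 = ((-102 + (-5 - 135 - 486)/(-28)) - 80)**2 = ((-102 - 1/28*(-626)) - 80)**2 = ((-102 + 313/14) - 80)**2 = (-1115/14 - 80)**2 = (-2235/14)**2 = 4995225/196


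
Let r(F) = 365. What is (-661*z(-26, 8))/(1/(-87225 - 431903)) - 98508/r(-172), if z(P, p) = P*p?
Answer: -26051462817868/365 ≈ -7.1374e+10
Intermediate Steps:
(-661*z(-26, 8))/(1/(-87225 - 431903)) - 98508/r(-172) = (-(-17186)*8)/(1/(-87225 - 431903)) - 98508/365 = (-661*(-208))/(1/(-519128)) - 98508*1/365 = 137488/(-1/519128) - 98508/365 = 137488*(-519128) - 98508/365 = -71373870464 - 98508/365 = -26051462817868/365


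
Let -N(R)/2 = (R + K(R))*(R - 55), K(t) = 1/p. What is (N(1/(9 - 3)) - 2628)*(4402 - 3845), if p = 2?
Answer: -12807658/9 ≈ -1.4231e+6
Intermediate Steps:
K(t) = ½ (K(t) = 1/2 = ½)
N(R) = -2*(½ + R)*(-55 + R) (N(R) = -2*(R + ½)*(R - 55) = -2*(½ + R)*(-55 + R))
(N(1/(9 - 3)) - 2628)*(4402 - 3845) = ((55 - 2/(9 - 3)² + 109/(9 - 3)) - 2628)*(4402 - 3845) = ((55 - 2*(1/6)² + 109/6) - 2628)*557 = ((55 - 2*(⅙)² + 109*(⅙)) - 2628)*557 = ((55 - 2*1/36 + 109/6) - 2628)*557 = ((55 - 1/18 + 109/6) - 2628)*557 = (658/9 - 2628)*557 = -22994/9*557 = -12807658/9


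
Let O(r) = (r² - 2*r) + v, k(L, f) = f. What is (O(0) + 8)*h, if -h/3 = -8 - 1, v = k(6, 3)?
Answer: 297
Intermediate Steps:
v = 3
h = 27 (h = -3*(-8 - 1) = -3*(-9) = 27)
O(r) = 3 + r² - 2*r (O(r) = (r² - 2*r) + 3 = 3 + r² - 2*r)
(O(0) + 8)*h = ((3 + 0² - 2*0) + 8)*27 = ((3 + 0 + 0) + 8)*27 = (3 + 8)*27 = 11*27 = 297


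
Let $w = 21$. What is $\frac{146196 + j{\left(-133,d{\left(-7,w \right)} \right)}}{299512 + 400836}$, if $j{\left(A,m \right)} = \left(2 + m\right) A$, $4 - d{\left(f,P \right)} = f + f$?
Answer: $\frac{35884}{175087} \approx 0.20495$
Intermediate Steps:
$d{\left(f,P \right)} = 4 - 2 f$ ($d{\left(f,P \right)} = 4 - \left(f + f\right) = 4 - 2 f$)
$j{\left(A,m \right)} = A \left(2 + m\right)$
$\frac{146196 + j{\left(-133,d{\left(-7,w \right)} \right)}}{299512 + 400836} = \frac{146196 - 133 \left(2 + \left(4 - -14\right)\right)}{299512 + 400836} = \frac{146196 - 133 \left(2 + \left(4 + 14\right)\right)}{700348} = \left(146196 - 133 \left(2 + 18\right)\right) \frac{1}{700348} = \left(146196 - 2660\right) \frac{1}{700348} = 143536 \cdot \frac{1}{700348} = \frac{35884}{175087}$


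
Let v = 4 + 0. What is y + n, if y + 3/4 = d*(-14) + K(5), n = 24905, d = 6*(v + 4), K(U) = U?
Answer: 96949/4 ≈ 24237.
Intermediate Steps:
v = 4
d = 48 (d = 6*(4 + 4) = 6*8 = 48)
y = -2671/4 (y = -3/4 + (48*(-14) + 5) = -3/4 + (-672 + 5) = -3/4 - 667 = -2671/4 ≈ -667.75)
y + n = -2671/4 + 24905 = 96949/4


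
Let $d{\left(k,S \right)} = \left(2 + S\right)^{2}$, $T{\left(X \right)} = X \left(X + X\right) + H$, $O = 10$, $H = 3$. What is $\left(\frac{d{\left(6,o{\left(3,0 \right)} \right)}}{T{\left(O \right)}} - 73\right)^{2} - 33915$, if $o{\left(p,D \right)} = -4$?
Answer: $- \frac{1178119010}{41209} \approx -28589.0$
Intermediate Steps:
$T{\left(X \right)} = 3 + 2 X^{2}$ ($T{\left(X \right)} = X \left(X + X\right) + 3 = X 2 X + 3 = 2 X^{2} + 3 = 3 + 2 X^{2}$)
$\left(\frac{d{\left(6,o{\left(3,0 \right)} \right)}}{T{\left(O \right)}} - 73\right)^{2} - 33915 = \left(\frac{\left(2 - 4\right)^{2}}{3 + 2 \cdot 10^{2}} - 73\right)^{2} - 33915 = \left(\frac{\left(-2\right)^{2}}{3 + 2 \cdot 100} - 73\right)^{2} - 33915 = \left(\frac{4}{3 + 200} - 73\right)^{2} - 33915 = \left(\frac{4}{203} - 73\right)^{2} - 33915 = \left(- \frac{14815}{203}\right)^{2} - 33915 = \frac{219484225}{41209} - 33915 = - \frac{1178119010}{41209}$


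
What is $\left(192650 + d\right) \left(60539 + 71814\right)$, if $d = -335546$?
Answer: $-18912714288$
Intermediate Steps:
$\left(192650 + d\right) \left(60539 + 71814\right) = \left(192650 - 335546\right) \left(60539 + 71814\right) = \left(-142896\right) 132353 = -18912714288$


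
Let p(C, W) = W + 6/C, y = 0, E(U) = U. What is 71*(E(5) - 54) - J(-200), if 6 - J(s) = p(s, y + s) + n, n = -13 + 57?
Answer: -364103/100 ≈ -3641.0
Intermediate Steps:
n = 44
J(s) = -38 - s - 6/s (J(s) = 6 - (((0 + s) + 6/s) + 44) = 6 - ((s + 6/s) + 44) = 6 - (44 + s + 6/s) = 6 + (-44 - s - 6/s) = -38 - s - 6/s)
71*(E(5) - 54) - J(-200) = 71*(5 - 54) - (-38 - 1*(-200) - 6/(-200)) = 71*(-49) - (-38 + 200 - 6*(-1/200)) = -3479 - (-38 + 200 + 3/100) = -3479 - 1*16203/100 = -3479 - 16203/100 = -364103/100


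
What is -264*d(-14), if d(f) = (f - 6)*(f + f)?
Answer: -147840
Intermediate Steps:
d(f) = 2*f*(-6 + f) (d(f) = (-6 + f)*(2*f) = 2*f*(-6 + f))
-264*d(-14) = -528*(-14)*(-6 - 14) = -528*(-14)*(-20) = -264*560 = -147840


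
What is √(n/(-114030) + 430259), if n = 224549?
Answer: √621618190830070/38010 ≈ 655.94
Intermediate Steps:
√(n/(-114030) + 430259) = √(224549/(-114030) + 430259) = √(224549*(-1/114030) + 430259) = √(-224549/114030 + 430259) = √(49062209221/114030) = √621618190830070/38010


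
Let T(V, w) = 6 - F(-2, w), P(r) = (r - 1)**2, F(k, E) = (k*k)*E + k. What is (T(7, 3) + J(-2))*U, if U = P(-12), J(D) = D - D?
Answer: -676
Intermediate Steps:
J(D) = 0
F(k, E) = k + E*k**2 (F(k, E) = k**2*E + k = E*k**2 + k = k + E*k**2)
P(r) = (-1 + r)**2
T(V, w) = 8 - 4*w (T(V, w) = 6 - (-2)*(1 + w*(-2)) = 6 - (-2)*(1 - 2*w) = 6 - (-2 + 4*w) = 6 + (2 - 4*w) = 8 - 4*w)
U = 169 (U = (-1 - 12)**2 = (-13)**2 = 169)
(T(7, 3) + J(-2))*U = ((8 - 4*3) + 0)*169 = ((8 - 12) + 0)*169 = (-4 + 0)*169 = -4*169 = -676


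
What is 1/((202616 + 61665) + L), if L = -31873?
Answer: 1/232408 ≈ 4.3028e-6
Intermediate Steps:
1/((202616 + 61665) + L) = 1/((202616 + 61665) - 31873) = 1/(264281 - 31873) = 1/232408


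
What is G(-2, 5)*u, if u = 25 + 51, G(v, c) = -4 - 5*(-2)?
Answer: 456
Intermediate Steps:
G(v, c) = 6 (G(v, c) = -4 - 1*(-10) = -4 + 10 = 6)
u = 76
G(-2, 5)*u = 6*76 = 456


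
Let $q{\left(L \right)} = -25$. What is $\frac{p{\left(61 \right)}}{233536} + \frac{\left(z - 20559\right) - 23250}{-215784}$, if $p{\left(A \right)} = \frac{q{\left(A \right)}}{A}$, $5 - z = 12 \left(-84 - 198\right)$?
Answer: $\frac{71975704715}{384249158208} \approx 0.18732$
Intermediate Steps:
$z = 3389$ ($z = 5 - 12 \left(-84 - 198\right) = 5 - 12 \left(-282\right) = 5 - -3384 = 5 + 3384 = 3389$)
$p{\left(A \right)} = - \frac{25}{A}$
$\frac{p{\left(61 \right)}}{233536} + \frac{\left(z - 20559\right) - 23250}{-215784} = \frac{\left(-25\right) \frac{1}{61}}{233536} + \frac{\left(3389 - 20559\right) - 23250}{-215784} = \left(-25\right) \frac{1}{61} \cdot \frac{1}{233536} + \left(-17170 - 23250\right) \left(- \frac{1}{215784}\right) = \left(- \frac{25}{61}\right) \frac{1}{233536} - - \frac{10105}{53946} = - \frac{25}{14245696} + \frac{10105}{53946} = \frac{71975704715}{384249158208}$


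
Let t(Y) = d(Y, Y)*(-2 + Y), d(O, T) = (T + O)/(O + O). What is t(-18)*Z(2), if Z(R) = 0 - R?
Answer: 40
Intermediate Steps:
d(O, T) = (O + T)/(2*O) (d(O, T) = (O + T)/((2*O)) = (O + T)*(1/(2*O)) = (O + T)/(2*O))
Z(R) = -R
t(Y) = -2 + Y (t(Y) = ((Y + Y)/(2*Y))*(-2 + Y) = ((2*Y)/(2*Y))*(-2 + Y) = 1*(-2 + Y) = -2 + Y)
t(-18)*Z(2) = (-2 - 18)*(-1*2) = -20*(-2) = 40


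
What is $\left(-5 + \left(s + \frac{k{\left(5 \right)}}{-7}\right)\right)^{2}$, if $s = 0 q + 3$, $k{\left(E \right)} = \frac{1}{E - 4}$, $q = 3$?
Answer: $\frac{225}{49} \approx 4.5918$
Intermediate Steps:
$k{\left(E \right)} = \frac{1}{-4 + E}$
$s = 3$ ($s = 0 \cdot 3 + 3 = 0 + 3 = 3$)
$\left(-5 + \left(s + \frac{k{\left(5 \right)}}{-7}\right)\right)^{2} = \left(-5 + \left(3 + \frac{1}{\left(-4 + 5\right) \left(-7\right)}\right)\right)^{2} = \left(-5 + \left(3 + 1^{-1} \left(- \frac{1}{7}\right)\right)\right)^{2} = \left(-5 + \left(3 + 1 \left(- \frac{1}{7}\right)\right)\right)^{2} = \left(-5 + \left(3 - \frac{1}{7}\right)\right)^{2} = \left(-5 + \frac{20}{7}\right)^{2} = \left(- \frac{15}{7}\right)^{2} = \frac{225}{49}$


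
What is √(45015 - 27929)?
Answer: √17086 ≈ 130.71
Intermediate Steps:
√(45015 - 27929) = √17086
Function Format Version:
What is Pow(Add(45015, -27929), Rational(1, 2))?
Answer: Pow(17086, Rational(1, 2)) ≈ 130.71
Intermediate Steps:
Pow(Add(45015, -27929), Rational(1, 2)) = Pow(17086, Rational(1, 2))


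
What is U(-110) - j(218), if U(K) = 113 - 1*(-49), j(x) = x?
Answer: -56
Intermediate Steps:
U(K) = 162 (U(K) = 113 + 49 = 162)
U(-110) - j(218) = 162 - 1*218 = 162 - 218 = -56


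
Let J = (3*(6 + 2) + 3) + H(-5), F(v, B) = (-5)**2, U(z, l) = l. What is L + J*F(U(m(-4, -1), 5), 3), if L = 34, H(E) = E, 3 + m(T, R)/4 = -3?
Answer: 584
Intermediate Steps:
m(T, R) = -24 (m(T, R) = -12 + 4*(-3) = -12 - 12 = -24)
F(v, B) = 25
J = 22 (J = (3*(6 + 2) + 3) - 5 = (3*8 + 3) - 5 = (24 + 3) - 5 = 27 - 5 = 22)
L + J*F(U(m(-4, -1), 5), 3) = 34 + 22*25 = 34 + 550 = 584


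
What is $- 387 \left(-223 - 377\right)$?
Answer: $232200$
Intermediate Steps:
$- 387 \left(-223 - 377\right) = \left(-387\right) \left(-600\right) = 232200$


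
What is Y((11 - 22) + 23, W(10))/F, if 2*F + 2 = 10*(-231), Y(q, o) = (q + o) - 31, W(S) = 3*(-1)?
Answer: 11/578 ≈ 0.019031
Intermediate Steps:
W(S) = -3
Y(q, o) = -31 + o + q (Y(q, o) = (o + q) - 31 = -31 + o + q)
F = -1156 (F = -1 + (10*(-231))/2 = -1 + (½)*(-2310) = -1 - 1155 = -1156)
Y((11 - 22) + 23, W(10))/F = (-31 - 3 + ((11 - 22) + 23))/(-1156) = (-31 - 3 + (-11 + 23))*(-1/1156) = (-31 - 3 + 12)*(-1/1156) = -22*(-1/1156) = 11/578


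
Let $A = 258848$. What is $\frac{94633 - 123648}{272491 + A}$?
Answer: $- \frac{29015}{531339} \approx -0.054607$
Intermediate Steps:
$\frac{94633 - 123648}{272491 + A} = \frac{94633 - 123648}{272491 + 258848} = - \frac{29015}{531339}$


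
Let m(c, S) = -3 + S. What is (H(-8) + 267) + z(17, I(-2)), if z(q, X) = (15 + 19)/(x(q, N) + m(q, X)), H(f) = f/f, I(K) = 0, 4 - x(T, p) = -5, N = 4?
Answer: 821/3 ≈ 273.67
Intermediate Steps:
x(T, p) = 9 (x(T, p) = 4 - 1*(-5) = 4 + 5 = 9)
H(f) = 1
z(q, X) = 34/(6 + X) (z(q, X) = (15 + 19)/(9 + (-3 + X)) = 34/(6 + X))
(H(-8) + 267) + z(17, I(-2)) = (1 + 267) + 34/(6 + 0) = 268 + 34/6 = 268 + 34*(⅙) = 268 + 17/3 = 821/3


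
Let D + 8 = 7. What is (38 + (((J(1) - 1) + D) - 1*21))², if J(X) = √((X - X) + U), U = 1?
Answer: 256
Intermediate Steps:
D = -1 (D = -8 + 7 = -1)
J(X) = 1 (J(X) = √((X - X) + 1) = √(0 + 1) = √1 = 1)
(38 + (((J(1) - 1) + D) - 1*21))² = (38 + (((1 - 1) - 1) - 1*21))² = (38 + ((0 - 1) - 21))² = (38 + (-1 - 21))² = (38 - 22)² = 16² = 256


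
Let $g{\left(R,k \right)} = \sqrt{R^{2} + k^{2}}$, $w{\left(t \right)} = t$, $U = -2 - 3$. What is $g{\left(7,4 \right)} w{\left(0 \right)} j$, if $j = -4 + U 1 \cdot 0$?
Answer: $0$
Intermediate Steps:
$U = -5$
$j = -4$ ($j = -4 - 5 \cdot 1 \cdot 0 = -4 - 0 = -4 + 0 = -4$)
$g{\left(7,4 \right)} w{\left(0 \right)} j = \sqrt{7^{2} + 4^{2}} \cdot 0 \left(-4\right) = \sqrt{49 + 16} \cdot 0 \left(-4\right) = \sqrt{65} \cdot 0 \left(-4\right) = 0 \left(-4\right) = 0$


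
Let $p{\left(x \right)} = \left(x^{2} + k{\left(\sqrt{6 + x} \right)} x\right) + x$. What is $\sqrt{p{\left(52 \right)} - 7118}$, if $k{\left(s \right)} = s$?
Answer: $\sqrt{-4362 + 52 \sqrt{58}} \approx 62.976 i$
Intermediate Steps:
$p{\left(x \right)} = x + x^{2} + x \sqrt{6 + x}$ ($p{\left(x \right)} = \left(x^{2} + \sqrt{6 + x} x\right) + x = \left(x^{2} + x \sqrt{6 + x}\right) + x = x + x^{2} + x \sqrt{6 + x}$)
$\sqrt{p{\left(52 \right)} - 7118} = \sqrt{52 \left(1 + 52 + \sqrt{6 + 52}\right) - 7118} = \sqrt{52 \left(1 + 52 + \sqrt{58}\right) - 7118} = \sqrt{52 \left(53 + \sqrt{58}\right) - 7118} = \sqrt{\left(2756 + 52 \sqrt{58}\right) - 7118} = \sqrt{-4362 + 52 \sqrt{58}}$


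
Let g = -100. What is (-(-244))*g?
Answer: -24400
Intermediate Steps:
(-(-244))*g = -(-244)*(-100) = -61*(-4)*(-100) = 244*(-100) = -24400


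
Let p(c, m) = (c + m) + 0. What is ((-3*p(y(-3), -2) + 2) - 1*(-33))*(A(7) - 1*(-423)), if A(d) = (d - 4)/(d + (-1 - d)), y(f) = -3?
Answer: 21000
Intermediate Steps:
p(c, m) = c + m
A(d) = 4 - d (A(d) = (-4 + d)/(-1) = (-4 + d)*(-1) = 4 - d)
((-3*p(y(-3), -2) + 2) - 1*(-33))*(A(7) - 1*(-423)) = ((-3*(-3 - 2) + 2) - 1*(-33))*((4 - 1*7) - 1*(-423)) = ((-3*(-5) + 2) + 33)*((4 - 7) + 423) = ((15 + 2) + 33)*(-3 + 423) = (17 + 33)*420 = 50*420 = 21000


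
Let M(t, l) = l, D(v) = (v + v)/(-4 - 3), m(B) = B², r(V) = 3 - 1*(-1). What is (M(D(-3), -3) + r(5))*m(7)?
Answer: 49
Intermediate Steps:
r(V) = 4 (r(V) = 3 + 1 = 4)
D(v) = -2*v/7 (D(v) = (2*v)/(-7) = (2*v)*(-⅐) = -2*v/7)
(M(D(-3), -3) + r(5))*m(7) = (-3 + 4)*7² = 1*49 = 49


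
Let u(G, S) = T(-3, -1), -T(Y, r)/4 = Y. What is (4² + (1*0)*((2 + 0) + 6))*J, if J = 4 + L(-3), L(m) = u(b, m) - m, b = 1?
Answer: 304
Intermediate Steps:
T(Y, r) = -4*Y
u(G, S) = 12 (u(G, S) = -4*(-3) = 12)
L(m) = 12 - m
J = 19 (J = 4 + (12 - 1*(-3)) = 4 + (12 + 3) = 4 + 15 = 19)
(4² + (1*0)*((2 + 0) + 6))*J = (4² + (1*0)*((2 + 0) + 6))*19 = (16 + 0*(2 + 6))*19 = (16 + 0*8)*19 = (16 + 0)*19 = 16*19 = 304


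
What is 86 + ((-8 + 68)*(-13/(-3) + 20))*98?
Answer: 143166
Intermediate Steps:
86 + ((-8 + 68)*(-13/(-3) + 20))*98 = 86 + (60*(-13*(-⅓) + 20))*98 = 86 + (60*(13/3 + 20))*98 = 86 + (60*(73/3))*98 = 86 + 1460*98 = 86 + 143080 = 143166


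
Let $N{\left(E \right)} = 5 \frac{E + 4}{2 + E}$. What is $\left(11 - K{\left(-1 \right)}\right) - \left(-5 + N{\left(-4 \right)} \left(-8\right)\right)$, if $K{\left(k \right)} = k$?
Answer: $17$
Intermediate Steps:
$N{\left(E \right)} = \frac{5 \left(4 + E\right)}{2 + E}$ ($N{\left(E \right)} = 5 \frac{4 + E}{2 + E} = \frac{5 \left(4 + E\right)}{2 + E}$)
$\left(11 - K{\left(-1 \right)}\right) - \left(-5 + N{\left(-4 \right)} \left(-8\right)\right) = \left(11 - -1\right) - \left(-5 + \frac{5 \left(4 - 4\right)}{2 - 4} \left(-8\right)\right) = \left(11 + 1\right) - \left(-5 + 5 \frac{1}{-2} \cdot 0 \left(-8\right)\right) = 12 - \left(-5 + 5 \left(- \frac{1}{2}\right) 0 \left(-8\right)\right) = 12 - \left(-5 + 0 \left(-8\right)\right) = 12 - \left(-5 + 0\right) = 12 - -5 = 12 + 5 = 17$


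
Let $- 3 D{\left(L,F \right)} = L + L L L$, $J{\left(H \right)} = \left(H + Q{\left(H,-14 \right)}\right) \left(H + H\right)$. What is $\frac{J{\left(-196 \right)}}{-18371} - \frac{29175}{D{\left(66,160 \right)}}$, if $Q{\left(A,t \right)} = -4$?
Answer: $- \frac{6978979675}{1760933834} \approx -3.9632$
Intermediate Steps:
$J{\left(H \right)} = 2 H \left(-4 + H\right)$ ($J{\left(H \right)} = \left(H - 4\right) \left(H + H\right) = \left(-4 + H\right) 2 H = 2 H \left(-4 + H\right)$)
$D{\left(L,F \right)} = - \frac{L}{3} - \frac{L^{3}}{3}$ ($D{\left(L,F \right)} = - \frac{L + L L L}{3} = - \frac{L + L^{2} L}{3} = - \frac{L + L^{3}}{3} = - \frac{L}{3} - \frac{L^{3}}{3}$)
$\frac{J{\left(-196 \right)}}{-18371} - \frac{29175}{D{\left(66,160 \right)}} = \frac{2 \left(-196\right) \left(-4 - 196\right)}{-18371} - \frac{29175}{\left(- \frac{1}{3}\right) 66 \left(1 + 66^{2}\right)} = 2 \left(-196\right) \left(-200\right) \left(- \frac{1}{18371}\right) - \frac{29175}{\left(- \frac{1}{3}\right) 66 \left(1 + 4356\right)} = 78400 \left(- \frac{1}{18371}\right) - \frac{29175}{\left(- \frac{1}{3}\right) 66 \cdot 4357} = - \frac{78400}{18371} - \frac{29175}{-95854} = - \frac{78400}{18371} - - \frac{29175}{95854} = - \frac{78400}{18371} + \frac{29175}{95854} = - \frac{6978979675}{1760933834}$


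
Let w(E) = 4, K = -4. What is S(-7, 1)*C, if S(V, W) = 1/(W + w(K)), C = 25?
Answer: 5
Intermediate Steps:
S(V, W) = 1/(4 + W) (S(V, W) = 1/(W + 4) = 1/(4 + W))
S(-7, 1)*C = 25/(4 + 1) = 25/5 = (⅕)*25 = 5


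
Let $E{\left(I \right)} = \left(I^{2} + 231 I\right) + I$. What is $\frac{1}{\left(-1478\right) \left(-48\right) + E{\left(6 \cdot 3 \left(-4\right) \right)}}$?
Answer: $\frac{1}{59424} \approx 1.6828 \cdot 10^{-5}$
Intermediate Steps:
$E{\left(I \right)} = I^{2} + 232 I$
$\frac{1}{\left(-1478\right) \left(-48\right) + E{\left(6 \cdot 3 \left(-4\right) \right)}} = \frac{1}{\left(-1478\right) \left(-48\right) + 6 \cdot 3 \left(-4\right) \left(232 + 6 \cdot 3 \left(-4\right)\right)} = \frac{1}{70944 + 18 \left(-4\right) \left(232 + 18 \left(-4\right)\right)} = \frac{1}{70944 - 72 \left(232 - 72\right)} = \frac{1}{70944 - 11520} = \frac{1}{59424}$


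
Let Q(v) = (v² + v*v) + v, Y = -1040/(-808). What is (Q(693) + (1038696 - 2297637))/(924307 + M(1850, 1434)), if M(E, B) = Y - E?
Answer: -30072750/93168287 ≈ -0.32278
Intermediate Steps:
Y = 130/101 (Y = -1040*(-1/808) = 130/101 ≈ 1.2871)
Q(v) = v + 2*v² (Q(v) = (v² + v²) + v = 2*v² + v = v + 2*v²)
M(E, B) = 130/101 - E
(Q(693) + (1038696 - 2297637))/(924307 + M(1850, 1434)) = (693*(1 + 2*693) + (1038696 - 2297637))/(924307 + (130/101 - 1*1850)) = (693*(1 + 1386) - 1258941)/(924307 + (130/101 - 1850)) = (693*1387 - 1258941)/(924307 - 186720/101) = (961191 - 1258941)/(93168287/101) = -297750*101/93168287 = -30072750/93168287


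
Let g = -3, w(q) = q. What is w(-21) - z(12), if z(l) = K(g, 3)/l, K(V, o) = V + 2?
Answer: -251/12 ≈ -20.917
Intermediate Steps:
K(V, o) = 2 + V
z(l) = -1/l (z(l) = (2 - 3)/l = -1/l)
w(-21) - z(12) = -21 - (-1)/12 = -21 - 1*(-1/12) = -21 + 1/12 = -251/12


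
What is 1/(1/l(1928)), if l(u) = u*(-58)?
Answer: -111824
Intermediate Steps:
l(u) = -58*u
1/(1/l(1928)) = 1/(1/(-58*1928)) = 1/(1/(-111824)) = 1/(-1/111824) = -111824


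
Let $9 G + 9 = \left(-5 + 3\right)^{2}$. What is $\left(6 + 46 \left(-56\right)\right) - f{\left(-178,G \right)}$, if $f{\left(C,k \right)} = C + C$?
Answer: $-2214$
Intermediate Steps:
$G = - \frac{5}{9}$ ($G = -1 + \frac{\left(-5 + 3\right)^{2}}{9} = -1 + \frac{\left(-2\right)^{2}}{9} = -1 + \frac{1}{9} \cdot 4 = -1 + \frac{4}{9} = - \frac{5}{9} \approx -0.55556$)
$f{\left(C,k \right)} = 2 C$
$\left(6 + 46 \left(-56\right)\right) - f{\left(-178,G \right)} = \left(6 + 46 \left(-56\right)\right) - 2 \left(-178\right) = \left(6 - 2576\right) - -356 = -2570 + 356 = -2214$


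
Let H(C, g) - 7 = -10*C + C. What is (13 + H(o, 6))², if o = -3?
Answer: 2209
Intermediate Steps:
H(C, g) = 7 - 9*C (H(C, g) = 7 + (-10*C + C) = 7 - 9*C)
(13 + H(o, 6))² = (13 + (7 - 9*(-3)))² = (13 + (7 + 27))² = (13 + 34)² = 47² = 2209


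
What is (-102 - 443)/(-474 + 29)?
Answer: 109/89 ≈ 1.2247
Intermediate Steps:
(-102 - 443)/(-474 + 29) = -545/(-445) = -545*(-1/445) = 109/89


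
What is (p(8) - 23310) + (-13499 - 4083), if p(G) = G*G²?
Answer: -40380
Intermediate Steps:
p(G) = G³
(p(8) - 23310) + (-13499 - 4083) = (8³ - 23310) + (-13499 - 4083) = (512 - 23310) - 17582 = -22798 - 17582 = -40380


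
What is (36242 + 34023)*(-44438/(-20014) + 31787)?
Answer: 22352331362920/10007 ≈ 2.2337e+9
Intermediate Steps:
(36242 + 34023)*(-44438/(-20014) + 31787) = 70265*(-44438*(-1/20014) + 31787) = 70265*(22219/10007 + 31787) = 70265*(318114728/10007) = 22352331362920/10007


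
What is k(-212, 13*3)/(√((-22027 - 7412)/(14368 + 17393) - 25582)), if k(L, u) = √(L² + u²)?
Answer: -I*√14804014028042765/90282149 ≈ -1.3477*I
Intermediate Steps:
k(-212, 13*3)/(√((-22027 - 7412)/(14368 + 17393) - 25582)) = √((-212)² + (13*3)²)/(√((-22027 - 7412)/(14368 + 17393) - 25582)) = √(44944 + 39²)/(√(-29439/31761 - 25582)) = √(44944 + 1521)/(√(-29439*1/31761 - 25582)) = √46465/(√(-3271/3529 - 25582)) = √46465/(√(-90282149/3529)) = √46465/((I*√318605703821/3529)) = √46465*(-I*√318605703821/90282149) = -I*√14804014028042765/90282149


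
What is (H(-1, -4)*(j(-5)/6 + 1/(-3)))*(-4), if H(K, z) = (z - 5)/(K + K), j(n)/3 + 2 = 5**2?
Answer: -201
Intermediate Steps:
j(n) = 69 (j(n) = -6 + 3*5**2 = -6 + 3*25 = -6 + 75 = 69)
H(K, z) = (-5 + z)/(2*K) (H(K, z) = (-5 + z)/((2*K)) = (-5 + z)*(1/(2*K)) = (-5 + z)/(2*K))
(H(-1, -4)*(j(-5)/6 + 1/(-3)))*(-4) = (((1/2)*(-5 - 4)/(-1))*(69/6 + 1/(-3)))*(-4) = (((1/2)*(-1)*(-9))*(69*(1/6) + 1*(-1/3)))*(-4) = (9*(23/2 - 1/3)/2)*(-4) = ((9/2)*(67/6))*(-4) = (201/4)*(-4) = -201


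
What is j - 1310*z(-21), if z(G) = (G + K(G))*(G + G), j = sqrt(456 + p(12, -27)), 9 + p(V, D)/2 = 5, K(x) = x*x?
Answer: 23108400 + 8*sqrt(7) ≈ 2.3108e+7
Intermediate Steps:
K(x) = x**2
p(V, D) = -8 (p(V, D) = -18 + 2*5 = -18 + 10 = -8)
j = 8*sqrt(7) (j = sqrt(456 - 8) = sqrt(448) = 8*sqrt(7) ≈ 21.166)
z(G) = 2*G*(G + G**2) (z(G) = (G + G**2)*(G + G) = (G + G**2)*(2*G) = 2*G*(G + G**2))
j - 1310*z(-21) = 8*sqrt(7) - 2620*(-21)**2*(1 - 21) = 8*sqrt(7) - 2620*441*(-20) = 8*sqrt(7) - 1310*(-17640) = 8*sqrt(7) + 23108400 = 23108400 + 8*sqrt(7)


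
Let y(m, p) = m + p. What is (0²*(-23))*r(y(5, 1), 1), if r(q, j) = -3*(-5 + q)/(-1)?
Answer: 0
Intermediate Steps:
r(q, j) = -15 + 3*q (r(q, j) = (15 - 3*q)*(-1) = -15 + 3*q)
(0²*(-23))*r(y(5, 1), 1) = (0²*(-23))*(-15 + 3*(5 + 1)) = (0*(-23))*(-15 + 3*6) = 0*(-15 + 18) = 0*3 = 0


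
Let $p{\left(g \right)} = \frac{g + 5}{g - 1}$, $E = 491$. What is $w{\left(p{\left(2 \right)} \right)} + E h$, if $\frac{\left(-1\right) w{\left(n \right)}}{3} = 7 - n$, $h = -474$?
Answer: $-232734$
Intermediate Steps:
$p{\left(g \right)} = \frac{5 + g}{-1 + g}$
$w{\left(n \right)} = -21 + 3 n$ ($w{\left(n \right)} = - 3 \left(7 - n\right) = -21 + 3 n$)
$w{\left(p{\left(2 \right)} \right)} + E h = \left(-21 + 3 \frac{5 + 2}{-1 + 2}\right) + 491 \left(-474\right) = \left(-21 + 3 \cdot 1^{-1} \cdot 7\right) - 232734 = \left(-21 + 3 \cdot 1 \cdot 7\right) - 232734 = \left(-21 + 3 \cdot 7\right) - 232734 = \left(-21 + 21\right) - 232734 = 0 - 232734 = -232734$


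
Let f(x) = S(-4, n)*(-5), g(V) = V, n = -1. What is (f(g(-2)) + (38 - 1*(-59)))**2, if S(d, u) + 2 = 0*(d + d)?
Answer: 11449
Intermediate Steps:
S(d, u) = -2 (S(d, u) = -2 + 0*(d + d) = -2 + 0*(2*d) = -2 + 0 = -2)
f(x) = 10 (f(x) = -2*(-5) = 10)
(f(g(-2)) + (38 - 1*(-59)))**2 = (10 + (38 - 1*(-59)))**2 = (10 + (38 + 59))**2 = (10 + 97)**2 = 107**2 = 11449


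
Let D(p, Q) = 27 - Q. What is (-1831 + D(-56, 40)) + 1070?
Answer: -774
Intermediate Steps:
(-1831 + D(-56, 40)) + 1070 = (-1831 + (27 - 1*40)) + 1070 = (-1831 + (27 - 40)) + 1070 = (-1831 - 13) + 1070 = -1844 + 1070 = -774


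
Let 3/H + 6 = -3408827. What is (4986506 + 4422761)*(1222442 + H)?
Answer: 39209362445260105861/3408833 ≈ 1.1502e+13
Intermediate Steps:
H = -3/3408833 (H = 3/(-6 - 3408827) = 3/(-3408833) = 3*(-1/3408833) = -3/3408833 ≈ -8.8007e-7)
(4986506 + 4422761)*(1222442 + H) = (4986506 + 4422761)*(1222442 - 3/3408833) = 9409267*(4167100630183/3408833) = 39209362445260105861/3408833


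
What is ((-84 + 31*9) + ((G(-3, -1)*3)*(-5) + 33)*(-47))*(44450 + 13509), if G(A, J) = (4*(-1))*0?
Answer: -78592404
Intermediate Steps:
G(A, J) = 0 (G(A, J) = -4*0 = 0)
((-84 + 31*9) + ((G(-3, -1)*3)*(-5) + 33)*(-47))*(44450 + 13509) = ((-84 + 31*9) + ((0*3)*(-5) + 33)*(-47))*(44450 + 13509) = ((-84 + 279) + (0*(-5) + 33)*(-47))*57959 = (195 + (0 + 33)*(-47))*57959 = (195 + 33*(-47))*57959 = (195 - 1551)*57959 = -1356*57959 = -78592404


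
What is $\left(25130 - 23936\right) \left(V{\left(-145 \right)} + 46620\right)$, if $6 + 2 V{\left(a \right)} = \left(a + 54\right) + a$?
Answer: $55519806$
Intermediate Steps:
$V{\left(a \right)} = 24 + a$ ($V{\left(a \right)} = -3 + \frac{\left(a + 54\right) + a}{2} = -3 + \frac{\left(54 + a\right) + a}{2} = -3 + \frac{54 + 2 a}{2} = -3 + \left(27 + a\right) = 24 + a$)
$\left(25130 - 23936\right) \left(V{\left(-145 \right)} + 46620\right) = \left(25130 - 23936\right) \left(\left(24 - 145\right) + 46620\right) = 1194 \left(-121 + 46620\right) = 1194 \cdot 46499 = 55519806$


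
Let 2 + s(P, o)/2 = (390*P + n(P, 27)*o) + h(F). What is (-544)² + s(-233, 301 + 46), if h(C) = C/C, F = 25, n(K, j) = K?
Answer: -47508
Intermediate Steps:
h(C) = 1
s(P, o) = -2 + 780*P + 2*P*o (s(P, o) = -4 + 2*((390*P + P*o) + 1) = -4 + 2*(1 + 390*P + P*o) = -4 + (2 + 780*P + 2*P*o) = -2 + 780*P + 2*P*o)
(-544)² + s(-233, 301 + 46) = (-544)² + (-2 + 780*(-233) + 2*(-233)*(301 + 46)) = 295936 + (-2 - 181740 + 2*(-233)*347) = 295936 + (-2 - 181740 - 161702) = 295936 - 343444 = -47508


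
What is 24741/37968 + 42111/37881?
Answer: 93929047/53269104 ≈ 1.7633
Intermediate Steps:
24741/37968 + 42111/37881 = 24741*(1/37968) + 42111*(1/37881) = 8247/12656 + 4679/4209 = 93929047/53269104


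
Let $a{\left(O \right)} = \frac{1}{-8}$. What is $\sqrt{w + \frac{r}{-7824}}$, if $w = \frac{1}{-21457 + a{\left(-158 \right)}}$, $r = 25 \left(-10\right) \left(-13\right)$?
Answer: $\frac{i \sqrt{578201162681986}}{37306788} \approx 0.64454 i$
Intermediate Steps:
$r = 3250$ ($r = \left(-250\right) \left(-13\right) = 3250$)
$a{\left(O \right)} = - \frac{1}{8}$
$w = - \frac{8}{171657}$ ($w = \frac{1}{-21457 - \frac{1}{8}} = \frac{1}{- \frac{171657}{8}} = - \frac{8}{171657} \approx -4.6605 \cdot 10^{-5}$)
$\sqrt{w + \frac{r}{-7824}} = \sqrt{- \frac{8}{171657} + \frac{3250}{-7824}} = \sqrt{- \frac{8}{171657} + 3250 \left(- \frac{1}{7824}\right)} = \sqrt{- \frac{8}{171657} - \frac{1625}{3912}} = \sqrt{- \frac{92991307}{223840728}} = \frac{i \sqrt{578201162681986}}{37306788}$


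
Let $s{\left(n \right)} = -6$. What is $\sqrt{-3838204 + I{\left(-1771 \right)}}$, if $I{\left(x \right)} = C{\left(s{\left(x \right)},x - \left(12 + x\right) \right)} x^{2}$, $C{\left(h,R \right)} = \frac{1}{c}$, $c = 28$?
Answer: $\frac{i \sqrt{14904753}}{2} \approx 1930.3 i$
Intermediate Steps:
$C{\left(h,R \right)} = \frac{1}{28}$
$I{\left(x \right)} = \frac{x^{2}}{28}$
$\sqrt{-3838204 + I{\left(-1771 \right)}} = \sqrt{-3838204 + \frac{\left(-1771\right)^{2}}{28}} = \sqrt{-3838204 + \frac{1}{28} \cdot 3136441} = \sqrt{-3838204 + \frac{448063}{4}} = \sqrt{- \frac{14904753}{4}} = \frac{i \sqrt{14904753}}{2}$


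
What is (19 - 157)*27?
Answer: -3726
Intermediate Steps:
(19 - 157)*27 = -138*27 = -3726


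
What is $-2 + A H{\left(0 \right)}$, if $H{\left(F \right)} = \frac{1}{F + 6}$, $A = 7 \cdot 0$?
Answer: $-2$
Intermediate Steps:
$A = 0$
$H{\left(F \right)} = \frac{1}{6 + F}$
$-2 + A H{\left(0 \right)} = -2 + \frac{0}{6 + 0} = -2 + \frac{0}{6} = -2 + 0 \cdot \frac{1}{6} = -2 + 0 = -2$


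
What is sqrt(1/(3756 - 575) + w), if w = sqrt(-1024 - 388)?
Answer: sqrt(3181 + 20237522*I*sqrt(353))/3181 ≈ 4.3346 + 4.3345*I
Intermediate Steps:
w = 2*I*sqrt(353) (w = sqrt(-1412) = 2*I*sqrt(353) ≈ 37.577*I)
sqrt(1/(3756 - 575) + w) = sqrt(1/(3756 - 575) + 2*I*sqrt(353)) = sqrt(1/3181 + 2*I*sqrt(353))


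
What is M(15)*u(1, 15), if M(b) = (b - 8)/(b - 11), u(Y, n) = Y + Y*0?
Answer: 7/4 ≈ 1.7500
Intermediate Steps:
u(Y, n) = Y (u(Y, n) = Y + 0 = Y)
M(b) = (-8 + b)/(-11 + b)
M(15)*u(1, 15) = ((-8 + 15)/(-11 + 15))*1 = (7/4)*1 = 7/4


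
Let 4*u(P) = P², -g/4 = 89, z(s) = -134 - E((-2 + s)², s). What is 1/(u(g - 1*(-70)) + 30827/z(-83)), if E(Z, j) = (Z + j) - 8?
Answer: 7268/148592505 ≈ 4.8912e-5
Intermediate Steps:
E(Z, j) = -8 + Z + j
z(s) = -126 - s - (-2 + s)² (z(s) = -134 - (-8 + (-2 + s)² + s) = -134 - (-8 + s + (-2 + s)²) = -134 + (8 - s - (-2 + s)²) = -126 - s - (-2 + s)²)
g = -356 (g = -4*89 = -356)
u(P) = P²/4
1/(u(g - 1*(-70)) + 30827/z(-83)) = 1/((-356 - 1*(-70))²/4 + 30827/(-130 - 1*(-83)² + 3*(-83))) = 1/((-356 + 70)²/4 + 30827/(-130 - 1*6889 - 249)) = 1/((¼)*(-286)² + 30827/(-130 - 6889 - 249)) = 1/((¼)*81796 + 30827/(-7268)) = 1/(20449 + 30827*(-1/7268)) = 1/(20449 - 30827/7268) = 1/(148592505/7268) = 7268/148592505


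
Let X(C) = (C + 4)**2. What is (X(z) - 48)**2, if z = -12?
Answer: 256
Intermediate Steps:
X(C) = (4 + C)**2
(X(z) - 48)**2 = ((4 - 12)**2 - 48)**2 = ((-8)**2 - 48)**2 = (64 - 48)**2 = 16**2 = 256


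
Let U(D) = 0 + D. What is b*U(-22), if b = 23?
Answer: -506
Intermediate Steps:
U(D) = D
b*U(-22) = 23*(-22) = -506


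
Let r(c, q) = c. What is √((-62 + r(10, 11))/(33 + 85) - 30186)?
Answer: 10*I*√1050790/59 ≈ 173.74*I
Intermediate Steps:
√((-62 + r(10, 11))/(33 + 85) - 30186) = √((-62 + 10)/(33 + 85) - 30186) = √(-52/118 - 30186) = √(-52*1/118 - 30186) = √(-26/59 - 30186) = √(-1781000/59) = 10*I*√1050790/59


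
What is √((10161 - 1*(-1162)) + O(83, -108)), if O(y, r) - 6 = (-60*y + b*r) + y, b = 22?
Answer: 26*√6 ≈ 63.687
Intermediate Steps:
O(y, r) = 6 - 59*y + 22*r (O(y, r) = 6 + ((-60*y + 22*r) + y) = 6 + (-59*y + 22*r) = 6 - 59*y + 22*r)
√((10161 - 1*(-1162)) + O(83, -108)) = √((10161 - 1*(-1162)) + (6 - 59*83 + 22*(-108))) = √((10161 + 1162) + (6 - 4897 - 2376)) = √(11323 - 7267) = √4056 = 26*√6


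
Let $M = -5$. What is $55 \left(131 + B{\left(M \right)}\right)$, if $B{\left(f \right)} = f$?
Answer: $6930$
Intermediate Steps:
$55 \left(131 + B{\left(M \right)}\right) = 55 \left(131 - 5\right) = 55 \cdot 126 = 6930$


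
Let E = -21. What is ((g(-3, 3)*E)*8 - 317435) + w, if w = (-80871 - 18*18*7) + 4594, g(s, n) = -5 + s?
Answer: -394636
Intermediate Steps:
w = -78545 (w = (-80871 - 324*7) + 4594 = (-80871 - 2268) + 4594 = -83139 + 4594 = -78545)
((g(-3, 3)*E)*8 - 317435) + w = (((-5 - 3)*(-21))*8 - 317435) - 78545 = (-8*(-21)*8 - 317435) - 78545 = (168*8 - 317435) - 78545 = (1344 - 317435) - 78545 = -316091 - 78545 = -394636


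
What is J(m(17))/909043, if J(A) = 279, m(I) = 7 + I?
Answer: 279/909043 ≈ 0.00030692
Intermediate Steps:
J(m(17))/909043 = 279/909043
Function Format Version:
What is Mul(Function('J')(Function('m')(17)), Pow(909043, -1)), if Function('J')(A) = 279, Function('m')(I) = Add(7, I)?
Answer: Rational(279, 909043) ≈ 0.00030692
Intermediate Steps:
Mul(Function('J')(Function('m')(17)), Pow(909043, -1)) = Mul(279, Pow(909043, -1)) = Mul(279, Rational(1, 909043)) = Rational(279, 909043)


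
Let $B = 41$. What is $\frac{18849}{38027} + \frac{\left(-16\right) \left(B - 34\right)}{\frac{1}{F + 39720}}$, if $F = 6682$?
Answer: $- \frac{197627212799}{38027} \approx -5.197 \cdot 10^{6}$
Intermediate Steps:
$\frac{18849}{38027} + \frac{\left(-16\right) \left(B - 34\right)}{\frac{1}{F + 39720}} = \frac{18849}{38027} + \frac{\left(-16\right) \left(41 - 34\right)}{\frac{1}{6682 + 39720}} = 18849 \cdot \frac{1}{38027} + \frac{\left(-16\right) 7}{\frac{1}{46402}} = \frac{18849}{38027} - 112 \frac{1}{\frac{1}{46402}} = \frac{18849}{38027} - 5197024 = - \frac{197627212799}{38027}$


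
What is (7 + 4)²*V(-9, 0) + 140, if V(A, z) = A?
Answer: -949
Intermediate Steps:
(7 + 4)²*V(-9, 0) + 140 = (7 + 4)²*(-9) + 140 = 11²*(-9) + 140 = 121*(-9) + 140 = -1089 + 140 = -949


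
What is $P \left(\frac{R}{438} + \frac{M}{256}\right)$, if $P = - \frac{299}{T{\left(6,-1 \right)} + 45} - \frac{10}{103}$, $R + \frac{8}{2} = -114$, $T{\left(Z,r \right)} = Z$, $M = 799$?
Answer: $- \frac{5005269239}{294504192} \approx -16.996$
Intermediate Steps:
$R = -118$ ($R = -4 - 114 = -118$)
$P = - \frac{31307}{5253}$ ($P = - \frac{299}{6 + 45} - \frac{10}{103} = - \frac{299}{51} - \frac{10}{103} = - \frac{31307}{5253} \approx -5.9598$)
$P \left(\frac{R}{438} + \frac{M}{256}\right) = - \frac{31307 \left(- \frac{118}{438} + \frac{799}{256}\right)}{5253} = - \frac{31307 \left(\left(-118\right) \frac{1}{438} + 799 \cdot \frac{1}{256}\right)}{5253} = - \frac{31307 \left(- \frac{59}{219} + \frac{799}{256}\right)}{5253} = \left(- \frac{31307}{5253}\right) \frac{159877}{56064} = - \frac{5005269239}{294504192}$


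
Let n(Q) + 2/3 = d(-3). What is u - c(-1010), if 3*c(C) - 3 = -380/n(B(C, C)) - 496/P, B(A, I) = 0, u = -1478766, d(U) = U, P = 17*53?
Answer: -43969200895/29733 ≈ -1.4788e+6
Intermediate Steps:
P = 901
n(Q) = -11/3 (n(Q) = -⅔ - 3 = -11/3)
c(C) = 1051417/29733 (c(C) = 1 + (-380/(-11/3) - 496/901)/3 = 1 + (-380*(-3/11) - 496*1/901)/3 = 1 + (1140/11 - 496/901)/3 = 1 + (⅓)*(1021684/9911) = 1 + 1021684/29733 = 1051417/29733)
u - c(-1010) = -1478766 - 1*1051417/29733 = -1478766 - 1051417/29733 = -43969200895/29733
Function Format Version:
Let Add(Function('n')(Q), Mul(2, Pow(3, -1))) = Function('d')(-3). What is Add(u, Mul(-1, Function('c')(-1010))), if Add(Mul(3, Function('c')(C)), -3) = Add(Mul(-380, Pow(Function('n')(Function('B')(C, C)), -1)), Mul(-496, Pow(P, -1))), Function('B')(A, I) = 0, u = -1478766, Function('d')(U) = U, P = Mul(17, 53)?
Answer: Rational(-43969200895, 29733) ≈ -1.4788e+6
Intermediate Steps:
P = 901
Function('n')(Q) = Rational(-11, 3) (Function('n')(Q) = Add(Rational(-2, 3), -3) = Rational(-11, 3))
Function('c')(C) = Rational(1051417, 29733) (Function('c')(C) = Add(1, Mul(Rational(1, 3), Add(Mul(-380, Pow(Rational(-11, 3), -1)), Mul(-496, Pow(901, -1))))) = Add(1, Mul(Rational(1, 3), Add(Mul(-380, Rational(-3, 11)), Mul(-496, Rational(1, 901))))) = Add(1, Mul(Rational(1, 3), Add(Rational(1140, 11), Rational(-496, 901)))) = Add(1, Mul(Rational(1, 3), Rational(1021684, 9911))) = Add(1, Rational(1021684, 29733)) = Rational(1051417, 29733))
Add(u, Mul(-1, Function('c')(-1010))) = Add(-1478766, Mul(-1, Rational(1051417, 29733))) = Add(-1478766, Rational(-1051417, 29733)) = Rational(-43969200895, 29733)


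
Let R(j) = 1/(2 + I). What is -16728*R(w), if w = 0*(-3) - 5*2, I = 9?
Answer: -16728/11 ≈ -1520.7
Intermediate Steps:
w = -10 (w = 0 - 10 = -10)
R(j) = 1/11 (R(j) = 1/(2 + 9) = 1/11)
-16728*R(w) = -16728*1/11 = -16728/11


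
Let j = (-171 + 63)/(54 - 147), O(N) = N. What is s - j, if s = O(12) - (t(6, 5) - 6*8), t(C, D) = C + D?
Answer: 1483/31 ≈ 47.839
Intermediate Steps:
j = 36/31 (j = -108/(-93) = -108*(-1/93) = 36/31 ≈ 1.1613)
s = 49 (s = 12 - ((6 + 5) - 6*8) = 12 - (11 - 48) = 12 - 1*(-37) = 12 + 37 = 49)
s - j = 49 - 1*36/31 = 49 - 36/31 = 1483/31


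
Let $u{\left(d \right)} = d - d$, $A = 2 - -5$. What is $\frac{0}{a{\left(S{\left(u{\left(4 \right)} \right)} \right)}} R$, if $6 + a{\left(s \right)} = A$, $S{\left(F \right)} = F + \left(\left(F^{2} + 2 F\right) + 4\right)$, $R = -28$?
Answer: $0$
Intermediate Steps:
$A = 7$ ($A = 2 + 5 = 7$)
$u{\left(d \right)} = 0$
$S{\left(F \right)} = 4 + F^{2} + 3 F$ ($S{\left(F \right)} = F + \left(4 + F^{2} + 2 F\right) = 4 + F^{2} + 3 F$)
$a{\left(s \right)} = 1$ ($a{\left(s \right)} = -6 + 7 = 1$)
$\frac{0}{a{\left(S{\left(u{\left(4 \right)} \right)} \right)}} R = \frac{0}{1} \left(-28\right) = 0 \cdot 1 \left(-28\right) = 0 \left(-28\right) = 0$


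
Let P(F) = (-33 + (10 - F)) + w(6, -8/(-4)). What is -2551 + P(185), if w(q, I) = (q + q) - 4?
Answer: -2751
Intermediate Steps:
w(q, I) = -4 + 2*q (w(q, I) = 2*q - 4 = -4 + 2*q)
P(F) = -15 - F (P(F) = (-33 + (10 - F)) + (-4 + 2*6) = (-23 - F) + (-4 + 12) = (-23 - F) + 8 = -15 - F)
-2551 + P(185) = -2551 + (-15 - 1*185) = -2551 + (-15 - 185) = -2551 - 200 = -2751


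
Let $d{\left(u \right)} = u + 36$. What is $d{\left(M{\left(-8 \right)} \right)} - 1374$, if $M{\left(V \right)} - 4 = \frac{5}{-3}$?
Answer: $- \frac{4007}{3} \approx -1335.7$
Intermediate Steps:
$M{\left(V \right)} = \frac{7}{3}$ ($M{\left(V \right)} = 4 + \frac{5}{-3} = 4 + 5 \left(- \frac{1}{3}\right) = 4 - \frac{5}{3} = \frac{7}{3}$)
$d{\left(u \right)} = 36 + u$
$d{\left(M{\left(-8 \right)} \right)} - 1374 = \left(36 + \frac{7}{3}\right) - 1374 = \frac{115}{3} - 1374 = - \frac{4007}{3}$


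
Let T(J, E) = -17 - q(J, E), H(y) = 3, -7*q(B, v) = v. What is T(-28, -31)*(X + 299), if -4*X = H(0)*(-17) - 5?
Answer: -46950/7 ≈ -6707.1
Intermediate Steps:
q(B, v) = -v/7
X = 14 (X = -(3*(-17) - 5)/4 = -(-51 - 5)/4 = -¼*(-56) = 14)
T(J, E) = -17 + E/7 (T(J, E) = -17 - (-1)*E/7 = -17 + E/7)
T(-28, -31)*(X + 299) = (-17 + (⅐)*(-31))*(14 + 299) = (-17 - 31/7)*313 = -150/7*313 = -46950/7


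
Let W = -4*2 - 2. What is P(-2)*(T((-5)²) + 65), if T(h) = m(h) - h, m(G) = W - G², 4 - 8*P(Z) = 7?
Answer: 1785/8 ≈ 223.13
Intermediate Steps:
P(Z) = -3/8 (P(Z) = ½ - ⅛*7 = ½ - 7/8 = -3/8)
W = -10 (W = -8 - 2 = -10)
m(G) = -10 - G²
T(h) = -10 - h - h² (T(h) = (-10 - h²) - h = -10 - h - h²)
P(-2)*(T((-5)²) + 65) = -3*((-10 - 1*(-5)² - ((-5)²)²) + 65)/8 = -3*((-10 - 1*25 - 1*25²) + 65)/8 = -3*((-10 - 25 - 1*625) + 65)/8 = -3*((-10 - 25 - 625) + 65)/8 = -3*(-660 + 65)/8 = -3/8*(-595) = 1785/8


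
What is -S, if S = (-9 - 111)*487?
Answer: 58440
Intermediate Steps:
S = -58440 (S = -120*487 = -58440)
-S = -1*(-58440) = 58440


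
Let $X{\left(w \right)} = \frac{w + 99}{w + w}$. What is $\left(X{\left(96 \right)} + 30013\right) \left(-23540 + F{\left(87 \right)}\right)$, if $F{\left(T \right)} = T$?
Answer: $- \frac{45050797341}{64} \approx -7.0392 \cdot 10^{8}$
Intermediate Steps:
$X{\left(w \right)} = \frac{99 + w}{2 w}$
$\left(X{\left(96 \right)} + 30013\right) \left(-23540 + F{\left(87 \right)}\right) = \left(\frac{99 + 96}{2 \cdot 96} + 30013\right) \left(-23540 + 87\right) = \left(\frac{1}{2} \cdot \frac{1}{96} \cdot 195 + 30013\right) \left(-23453\right) = \left(\frac{65}{64} + 30013\right) \left(-23453\right) = \frac{1920897}{64} \left(-23453\right) = - \frac{45050797341}{64}$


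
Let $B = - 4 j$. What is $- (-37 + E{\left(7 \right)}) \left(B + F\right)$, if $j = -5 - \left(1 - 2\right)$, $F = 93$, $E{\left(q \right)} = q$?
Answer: $3270$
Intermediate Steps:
$j = -4$ ($j = -5 - -1 = -5 + 1 = -4$)
$B = 16$ ($B = \left(-4\right) \left(-4\right) = 16$)
$- (-37 + E{\left(7 \right)}) \left(B + F\right) = - (-37 + 7) \left(16 + 93\right) = \left(-1\right) \left(-30\right) 109 = 30 \cdot 109 = 3270$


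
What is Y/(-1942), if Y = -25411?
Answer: 25411/1942 ≈ 13.085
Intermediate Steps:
Y/(-1942) = -25411/(-1942) = -25411*(-1/1942) = 25411/1942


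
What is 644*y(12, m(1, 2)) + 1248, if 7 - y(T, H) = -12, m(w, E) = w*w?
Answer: 13484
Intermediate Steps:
m(w, E) = w²
y(T, H) = 19 (y(T, H) = 7 - 1*(-12) = 7 + 12 = 19)
644*y(12, m(1, 2)) + 1248 = 644*19 + 1248 = 12236 + 1248 = 13484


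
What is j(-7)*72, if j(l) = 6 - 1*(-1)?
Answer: 504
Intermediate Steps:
j(l) = 7 (j(l) = 6 + 1 = 7)
j(-7)*72 = 7*72 = 504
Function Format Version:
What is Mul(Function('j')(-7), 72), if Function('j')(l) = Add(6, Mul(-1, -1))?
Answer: 504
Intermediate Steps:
Function('j')(l) = 7 (Function('j')(l) = Add(6, 1) = 7)
Mul(Function('j')(-7), 72) = Mul(7, 72) = 504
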